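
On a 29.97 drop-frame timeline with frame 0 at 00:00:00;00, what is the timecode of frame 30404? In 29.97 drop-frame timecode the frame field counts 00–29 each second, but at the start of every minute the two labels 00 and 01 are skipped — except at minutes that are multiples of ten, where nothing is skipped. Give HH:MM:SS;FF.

00:16:54;14

Each 10-minute DF block holds 10 × 60 × 30 − 9 × 2 = 17982 frames. 30404 ÷ 17982 → 1 full block, remainder 12422.
Within the partial block the first minute is 1800 frames and each further minute 1798, so 6 further minute boundaries passed. Total skipped labels = 18 × 1 + 2 × 6 = 30.
Non-drop label index = 30404 + 30 = 30434; at 30 labels/s that is 00:16:54:14, i.e. DF 00:16:54;14.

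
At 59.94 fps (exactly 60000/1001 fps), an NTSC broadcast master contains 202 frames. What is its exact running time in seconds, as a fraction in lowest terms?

Running time = 202 ÷ (60000/1001) = 202 × 1001/60000 = 101101/30000 s.

101101/30000 seconds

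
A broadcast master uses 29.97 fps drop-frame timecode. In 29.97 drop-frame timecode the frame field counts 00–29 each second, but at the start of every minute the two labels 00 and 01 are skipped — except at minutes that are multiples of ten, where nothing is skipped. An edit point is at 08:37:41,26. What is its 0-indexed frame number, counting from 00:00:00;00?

As if non-drop at 30 labels/s: (8 × 3600 + 37 × 60 + 41) × 30 + 26 = 931856.
Minute boundaries passed: 517; those not divisible by 10: 517 − 51 = 466; dropped labels = 2 × 466 = 932.
Actual frame index = 931856 − 932 = 930924.

930924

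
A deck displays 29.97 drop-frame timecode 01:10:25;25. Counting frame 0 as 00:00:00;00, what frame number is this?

As if non-drop at 30 labels/s: (1 × 3600 + 10 × 60 + 25) × 30 + 25 = 126775.
Minute boundaries passed: 70; those not divisible by 10: 70 − 7 = 63; dropped labels = 2 × 63 = 126.
Actual frame index = 126775 − 126 = 126649.

126649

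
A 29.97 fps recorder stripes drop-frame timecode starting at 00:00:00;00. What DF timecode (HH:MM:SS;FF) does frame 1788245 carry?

Each 10-minute DF block holds 10 × 60 × 30 − 9 × 2 = 17982 frames. 1788245 ÷ 17982 → 99 full blocks, remainder 8027.
Within the partial block the first minute is 1800 frames and each further minute 1798, so 4 further minute boundaries passed. Total skipped labels = 18 × 99 + 2 × 4 = 1790.
Non-drop label index = 1788245 + 1790 = 1790035; at 30 labels/s that is 16:34:27:25, i.e. DF 16:34:27;25.

16:34:27;25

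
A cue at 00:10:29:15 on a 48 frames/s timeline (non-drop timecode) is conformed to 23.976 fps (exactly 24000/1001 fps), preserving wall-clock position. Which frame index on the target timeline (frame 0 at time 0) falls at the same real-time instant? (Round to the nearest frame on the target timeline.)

frame 15088

Source frame index: (0×3600 + 10×60 + 29) × 48 + 15 = 30207.
Real time: 30207 / (48) = 10069/16 s.
Target frame: (10069/16) × (24000/1001) = 15103500/1001 ≈ 15088.412 → 15088.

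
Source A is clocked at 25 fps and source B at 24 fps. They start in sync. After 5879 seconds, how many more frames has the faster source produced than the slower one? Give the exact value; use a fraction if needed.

5879 frames

A emits 25 × 5879 = 146975 frames; B emits 24 × 5879 = 141096.
Difference = 5879 frames; B is behind A.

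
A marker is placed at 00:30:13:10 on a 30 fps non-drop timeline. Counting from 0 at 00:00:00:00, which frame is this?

Total seconds to the label: (0 × 3600 + 30 × 60 + 13) = 1813.
Frame index = 1813 × 30 + 10 = 54400.

frame 54400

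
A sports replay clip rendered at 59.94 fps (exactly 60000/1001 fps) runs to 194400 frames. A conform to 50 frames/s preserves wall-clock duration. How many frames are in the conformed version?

162162 frames

Target frames = source frames × (target rate / source rate) = 194400 × (50)/(60000/1001) = 194400 × 1001/1200 = 162162.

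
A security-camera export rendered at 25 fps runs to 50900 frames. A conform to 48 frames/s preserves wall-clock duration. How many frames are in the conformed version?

Target frames = source frames × (target rate / source rate) = 50900 × (48)/(25) = 50900 × 48/25 = 97728.

97728 frames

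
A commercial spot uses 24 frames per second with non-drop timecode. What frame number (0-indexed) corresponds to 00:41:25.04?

frame 59644

Total seconds to the label: (0 × 3600 + 41 × 60 + 25) = 2485.
Frame index = 2485 × 24 + 4 = 59644.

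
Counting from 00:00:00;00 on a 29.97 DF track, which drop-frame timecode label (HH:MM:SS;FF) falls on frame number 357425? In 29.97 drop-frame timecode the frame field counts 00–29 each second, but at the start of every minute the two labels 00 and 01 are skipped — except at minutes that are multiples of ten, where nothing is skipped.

03:18:46;03

Ten DF minutes hold 17982 frames, so frame 357425 lies in block 19 (frames 341658–359639) with 15767 frames into that block.
The block's first minute is 1800 frames and the rest 1798 each; 15767 frames reaches minute 8, so 19 × 18 + 8 × 2 = 358 labels have been skipped so far.
Adding those back, label number 357425 + 358 = 357783 at 30 labels/s is 11926 s + 3 f = 3 h 18 min 46 s frame 3, i.e. 03:18:46;03.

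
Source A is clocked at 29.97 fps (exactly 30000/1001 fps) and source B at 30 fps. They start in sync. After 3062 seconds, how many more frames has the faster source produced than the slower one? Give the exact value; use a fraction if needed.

A emits 30000/1001 × 3062 = 91860000/1001 frames; B emits 30 × 3062 = 91860.
Difference = 91860/1001 frames (≈ 91.7682); B is ahead of A.

91860/1001 frames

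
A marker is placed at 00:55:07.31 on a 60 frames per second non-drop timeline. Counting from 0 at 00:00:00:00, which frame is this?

frame 198451

Total seconds to the label: (0 × 3600 + 55 × 60 + 7) = 3307.
Frame index = 3307 × 60 + 31 = 198451.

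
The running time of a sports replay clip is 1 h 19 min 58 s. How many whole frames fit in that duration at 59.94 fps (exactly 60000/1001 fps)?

287592 frames

1 h 19 min 58 s = 4798 s.
Frames = 4798 × 60000/1001 = 287880000/1001 ≈ 287592.4076.
Complete frames: 287592.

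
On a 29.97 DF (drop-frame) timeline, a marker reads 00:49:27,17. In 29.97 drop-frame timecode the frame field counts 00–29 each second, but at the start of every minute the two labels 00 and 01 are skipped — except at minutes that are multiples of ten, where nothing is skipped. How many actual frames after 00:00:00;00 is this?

As if non-drop at 30 labels/s: (0 × 3600 + 49 × 60 + 27) × 30 + 17 = 89027.
Minute boundaries passed: 49; those not divisible by 10: 49 − 4 = 45; dropped labels = 2 × 45 = 90.
Actual frame index = 89027 − 90 = 88937.

88937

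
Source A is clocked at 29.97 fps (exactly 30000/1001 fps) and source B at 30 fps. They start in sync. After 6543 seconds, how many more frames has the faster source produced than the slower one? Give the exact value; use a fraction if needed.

196290/1001 frames

A emits 30000/1001 × 6543 = 196290000/1001 frames; B emits 30 × 6543 = 196290.
Difference = 196290/1001 frames (≈ 196.0939); B is ahead of A.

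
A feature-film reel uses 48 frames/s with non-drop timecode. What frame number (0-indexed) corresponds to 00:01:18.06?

Total seconds to the label: (0 × 3600 + 1 × 60 + 18) = 78.
Frame index = 78 × 48 + 6 = 3750.

3750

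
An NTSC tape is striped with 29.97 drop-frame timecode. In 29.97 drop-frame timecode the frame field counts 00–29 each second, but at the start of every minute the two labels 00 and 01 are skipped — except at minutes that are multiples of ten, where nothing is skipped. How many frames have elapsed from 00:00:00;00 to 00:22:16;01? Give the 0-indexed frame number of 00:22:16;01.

As if non-drop at 30 labels/s: (0 × 3600 + 22 × 60 + 16) × 30 + 1 = 40081.
Minute boundaries passed: 22; those not divisible by 10: 22 − 2 = 20; dropped labels = 2 × 20 = 40.
Actual frame index = 40081 − 40 = 40041.

40041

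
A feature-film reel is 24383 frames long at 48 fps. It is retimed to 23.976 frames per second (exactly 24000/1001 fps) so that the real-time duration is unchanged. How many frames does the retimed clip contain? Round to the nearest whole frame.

Frames at target rate = 24383 × (24000/1001) / (48) = 12191500/1001 ≈ 12179.321.
Nearest whole frame: 12179.

12179 frames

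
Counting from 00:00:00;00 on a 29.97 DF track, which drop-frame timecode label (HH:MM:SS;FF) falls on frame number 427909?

Each 10-minute DF block holds 10 × 60 × 30 − 9 × 2 = 17982 frames. 427909 ÷ 17982 → 23 full blocks, remainder 14323.
Within the partial block the first minute is 1800 frames and each further minute 1798, so 7 further minute boundaries passed. Total skipped labels = 18 × 23 + 2 × 7 = 428.
Non-drop label index = 427909 + 428 = 428337; at 30 labels/s that is 03:57:57:27, i.e. DF 03:57:57;27.

03:57:57;27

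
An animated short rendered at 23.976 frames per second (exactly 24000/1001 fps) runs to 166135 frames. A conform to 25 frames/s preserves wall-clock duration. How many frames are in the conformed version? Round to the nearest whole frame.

173230 frames

Frames at target rate = 166135 × (25) / (24000/1001) = 33260227/192 ≈ 173230.349.
Nearest whole frame: 173230.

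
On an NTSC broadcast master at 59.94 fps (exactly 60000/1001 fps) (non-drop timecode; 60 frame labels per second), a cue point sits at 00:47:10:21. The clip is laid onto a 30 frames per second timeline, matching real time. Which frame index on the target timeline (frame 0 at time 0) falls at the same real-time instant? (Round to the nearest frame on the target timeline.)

Source frame index: (0×3600 + 47×60 + 10) × 60 + 21 = 169821.
Real time: 169821 / (60000/1001) = 56663607/20000 s.
Target frame: (56663607/20000) × (30) = 169990821/2000 ≈ 84995.410 → 84995.

frame 84995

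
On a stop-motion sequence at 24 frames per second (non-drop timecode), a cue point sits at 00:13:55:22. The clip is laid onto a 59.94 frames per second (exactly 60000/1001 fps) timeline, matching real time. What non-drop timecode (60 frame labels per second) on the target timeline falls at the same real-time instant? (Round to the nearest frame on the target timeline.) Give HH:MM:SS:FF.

Source frame index: (0×3600 + 13×60 + 55) × 24 + 22 = 20062.
Real time: 20062 / (24) = 10031/12 s.
Target frame: (10031/12) × (60000/1001) = 7165000/143 ≈ 50104.895 → 50105.
At 60 labels/s: frame 50105 → 00:13:55:05.

00:13:55:05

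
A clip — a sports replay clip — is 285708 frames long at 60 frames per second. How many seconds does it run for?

Running time = 285708 / (60) = 4761.8 s.

4761.8 seconds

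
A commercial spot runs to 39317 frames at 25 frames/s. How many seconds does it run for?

1572.68 seconds

Running time = 39317 / (25) = 1572.68 s.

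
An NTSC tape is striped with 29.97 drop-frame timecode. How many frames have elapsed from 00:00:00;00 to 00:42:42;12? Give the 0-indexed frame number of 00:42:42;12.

76796

As if non-drop at 30 labels/s: (0 × 3600 + 42 × 60 + 42) × 30 + 12 = 76872.
Minute boundaries passed: 42; those not divisible by 10: 42 − 4 = 38; dropped labels = 2 × 38 = 76.
Actual frame index = 76872 − 76 = 76796.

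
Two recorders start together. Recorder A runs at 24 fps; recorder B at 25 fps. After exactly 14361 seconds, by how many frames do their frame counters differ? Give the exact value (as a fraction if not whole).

14361 frames

A emits 24 × 14361 = 344664 frames; B emits 25 × 14361 = 359025.
Difference = 14361 frames; B is ahead of A.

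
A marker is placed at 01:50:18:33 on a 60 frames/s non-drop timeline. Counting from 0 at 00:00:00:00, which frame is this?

frame 397113

Total seconds to the label: (1 × 3600 + 50 × 60 + 18) = 6618.
Frame index = 6618 × 60 + 33 = 397113.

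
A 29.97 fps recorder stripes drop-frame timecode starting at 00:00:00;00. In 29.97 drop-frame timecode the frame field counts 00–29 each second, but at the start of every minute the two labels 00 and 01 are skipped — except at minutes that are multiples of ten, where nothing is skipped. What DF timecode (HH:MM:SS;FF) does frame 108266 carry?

Each 10-minute DF block holds 10 × 60 × 30 − 9 × 2 = 17982 frames. 108266 ÷ 17982 → 6 full blocks, remainder 374.
Within the partial block the first minute is 1800 frames and each further minute 1798, so 0 further minute boundaries passed. Total skipped labels = 18 × 6 + 2 × 0 = 108.
Non-drop label index = 108266 + 108 = 108374; at 30 labels/s that is 01:00:12:14, i.e. DF 01:00:12;14.

01:00:12;14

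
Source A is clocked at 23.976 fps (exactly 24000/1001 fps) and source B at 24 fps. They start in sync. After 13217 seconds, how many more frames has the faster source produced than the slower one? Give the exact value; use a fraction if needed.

317208/1001 frames

A emits 24000/1001 × 13217 = 317208000/1001 frames; B emits 24 × 13217 = 317208.
Difference = 317208/1001 frames (≈ 316.8911); B is ahead of A.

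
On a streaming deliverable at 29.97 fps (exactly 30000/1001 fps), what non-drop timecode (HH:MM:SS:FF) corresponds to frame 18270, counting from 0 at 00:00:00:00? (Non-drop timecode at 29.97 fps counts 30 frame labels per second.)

00:10:09:00

18270 ÷ 30 = 609 full seconds, remainder 0 frames.
609 s = 0 h 10 min 9 s.
Timecode: 00:10:09:00.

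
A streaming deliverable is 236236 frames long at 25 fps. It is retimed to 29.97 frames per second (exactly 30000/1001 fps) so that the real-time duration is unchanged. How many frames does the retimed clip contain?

Target frames = source frames × (target rate / source rate) = 236236 × (30000/1001)/(25) = 236236 × 1200/1001 = 283200.

283200 frames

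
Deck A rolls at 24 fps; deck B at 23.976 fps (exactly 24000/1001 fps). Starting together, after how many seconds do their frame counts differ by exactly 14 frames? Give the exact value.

The gap grows by |24000/1001 − 24| = 24/1001 frames per second.
Time for a 14-frame gap: 14 ÷ (24/1001) = 7007/12 s.

7007/12 seconds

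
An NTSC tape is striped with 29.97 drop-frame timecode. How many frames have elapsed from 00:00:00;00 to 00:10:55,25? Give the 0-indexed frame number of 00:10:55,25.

19657

As if non-drop at 30 labels/s: (0 × 3600 + 10 × 60 + 55) × 30 + 25 = 19675.
Minute boundaries passed: 10; those not divisible by 10: 10 − 1 = 9; dropped labels = 2 × 9 = 18.
Actual frame index = 19675 − 18 = 19657.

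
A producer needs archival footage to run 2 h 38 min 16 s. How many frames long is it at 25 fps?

2 h 38 min 16 s = 9496 s.
Frames = 9496 × 25 = 237400.

237400 frames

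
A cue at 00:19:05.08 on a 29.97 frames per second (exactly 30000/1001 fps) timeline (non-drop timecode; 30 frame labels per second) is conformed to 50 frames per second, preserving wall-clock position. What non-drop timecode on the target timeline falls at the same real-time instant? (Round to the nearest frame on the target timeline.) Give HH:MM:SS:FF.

Source frame index: (0×3600 + 19×60 + 5) × 30 + 8 = 34358.
Real time: 34358 / (30000/1001) = 17196179/15000 s.
Target frame: (17196179/15000) × (50) = 17196179/300 ≈ 57320.597 → 57321.
At 50 labels/s: frame 57321 → 00:19:06:21.

00:19:06:21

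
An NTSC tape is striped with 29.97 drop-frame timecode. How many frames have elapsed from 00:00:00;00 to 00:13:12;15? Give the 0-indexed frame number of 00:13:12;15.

23751

Complete 10-minute blocks: 1, each 17982 frames → 17982.
Remaining 3 whole minutes in the current block: 1800 + 2 × 1798 = 5396 frames.
Within the current minute: 12 × 30 + 15 − 2 = 373 (labels ;00/;01 skipped at this minute). Total = 17982 + 5396 + 373 = 23751.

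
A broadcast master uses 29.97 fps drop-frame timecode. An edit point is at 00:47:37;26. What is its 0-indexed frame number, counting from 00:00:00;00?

85650

As if non-drop at 30 labels/s: (0 × 3600 + 47 × 60 + 37) × 30 + 26 = 85736.
Minute boundaries passed: 47; those not divisible by 10: 47 − 4 = 43; dropped labels = 2 × 43 = 86.
Actual frame index = 85736 − 86 = 85650.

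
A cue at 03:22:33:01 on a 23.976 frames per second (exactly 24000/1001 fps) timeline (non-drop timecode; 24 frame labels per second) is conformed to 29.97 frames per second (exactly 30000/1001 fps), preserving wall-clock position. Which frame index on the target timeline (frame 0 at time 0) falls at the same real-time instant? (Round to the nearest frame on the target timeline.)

frame 364591

Source frame index: (3×3600 + 22×60 + 33) × 24 + 1 = 291673.
Real time: 291673 / (24000/1001) = 291964673/24000 s.
Target frame: (291964673/24000) × (30000/1001) = 1458365/4 ≈ 364591.250 → 364591.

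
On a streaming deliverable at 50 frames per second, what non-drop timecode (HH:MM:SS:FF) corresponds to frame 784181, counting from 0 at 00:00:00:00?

784181 ÷ 50 = 15683 full seconds, remainder 31 frames.
15683 s = 4 h 21 min 23 s.
Timecode: 04:21:23:31.

04:21:23:31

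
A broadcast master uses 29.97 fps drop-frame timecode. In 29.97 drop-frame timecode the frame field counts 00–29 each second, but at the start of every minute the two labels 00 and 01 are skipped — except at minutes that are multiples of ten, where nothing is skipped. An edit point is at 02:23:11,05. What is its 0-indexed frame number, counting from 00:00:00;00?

257477

Complete 10-minute blocks: 14, each 17982 frames → 251748.
Remaining 3 whole minutes in the current block: 1800 + 2 × 1798 = 5396 frames.
Within the current minute: 11 × 30 + 5 − 2 = 333 (labels ;00/;01 skipped at this minute). Total = 251748 + 5396 + 333 = 257477.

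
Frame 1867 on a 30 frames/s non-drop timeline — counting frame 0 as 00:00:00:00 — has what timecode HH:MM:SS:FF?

1867 ÷ 30 = 62 full seconds, remainder 7 frames.
62 s = 0 h 1 min 2 s.
Timecode: 00:01:02:07.

00:01:02:07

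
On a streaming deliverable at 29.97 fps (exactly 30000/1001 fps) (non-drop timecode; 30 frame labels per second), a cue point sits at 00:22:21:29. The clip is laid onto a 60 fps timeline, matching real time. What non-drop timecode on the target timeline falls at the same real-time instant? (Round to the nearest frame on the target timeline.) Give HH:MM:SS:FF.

00:22:23:19

Source frame index: (0×3600 + 22×60 + 21) × 30 + 29 = 40259.
Real time: 40259 / (30000/1001) = 40299259/30000 s.
Target frame: (40299259/30000) × (60) = 40299259/500 ≈ 80598.518 → 80599.
At 60 labels/s: frame 80599 → 00:22:23:19.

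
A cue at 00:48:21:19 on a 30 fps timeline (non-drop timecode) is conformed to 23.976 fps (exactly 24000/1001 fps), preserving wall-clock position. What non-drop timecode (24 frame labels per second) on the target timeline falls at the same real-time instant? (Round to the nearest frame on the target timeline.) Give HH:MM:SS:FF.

Source frame index: (0×3600 + 48×60 + 21) × 30 + 19 = 87049.
Real time: 87049 / (30) = 87049/30 s.
Target frame: (87049/30) × (24000/1001) = 69639200/1001 ≈ 69569.630 → 69570.
At 24 labels/s: frame 69570 → 00:48:18:18.

00:48:18:18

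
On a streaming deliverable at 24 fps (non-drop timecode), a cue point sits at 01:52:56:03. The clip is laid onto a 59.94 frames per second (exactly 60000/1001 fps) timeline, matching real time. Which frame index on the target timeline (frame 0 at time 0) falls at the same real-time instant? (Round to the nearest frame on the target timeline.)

frame 406161

Source frame index: (1×3600 + 52×60 + 56) × 24 + 3 = 162627.
Real time: 162627 / (24) = 54209/8 s.
Target frame: (54209/8) × (60000/1001) = 406567500/1001 ≈ 406161.339 → 406161.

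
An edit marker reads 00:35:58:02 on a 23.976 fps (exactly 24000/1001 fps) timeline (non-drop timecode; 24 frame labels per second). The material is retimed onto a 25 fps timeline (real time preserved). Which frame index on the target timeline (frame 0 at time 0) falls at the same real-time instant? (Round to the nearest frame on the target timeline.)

Source frame index: (0×3600 + 35×60 + 58) × 24 + 2 = 51794.
Real time: 51794 / (24000/1001) = 25922897/12000 s.
Target frame: (25922897/12000) × (25) = 25922897/480 ≈ 54006.035 → 54006.

frame 54006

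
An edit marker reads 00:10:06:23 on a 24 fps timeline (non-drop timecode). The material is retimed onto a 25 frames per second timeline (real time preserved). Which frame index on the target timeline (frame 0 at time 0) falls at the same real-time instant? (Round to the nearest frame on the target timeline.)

Source frame index: (0×3600 + 10×60 + 6) × 24 + 23 = 14567.
Real time: 14567 / (24) = 14567/24 s.
Target frame: (14567/24) × (25) = 364175/24 ≈ 15173.958 → 15174.

frame 15174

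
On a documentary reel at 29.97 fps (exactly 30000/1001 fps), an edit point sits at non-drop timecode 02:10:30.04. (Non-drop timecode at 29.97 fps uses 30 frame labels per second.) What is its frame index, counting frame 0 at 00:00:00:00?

234904

Total seconds to the label: (2 × 3600 + 10 × 60 + 30) = 7830.
Frame index = 7830 × 30 + 4 = 234904.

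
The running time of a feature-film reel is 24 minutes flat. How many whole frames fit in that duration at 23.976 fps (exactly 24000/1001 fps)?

34525 frames

24 min = 1440 s.
Frames = 1440 × 24000/1001 = 34560000/1001 ≈ 34525.4745.
Complete frames: 34525.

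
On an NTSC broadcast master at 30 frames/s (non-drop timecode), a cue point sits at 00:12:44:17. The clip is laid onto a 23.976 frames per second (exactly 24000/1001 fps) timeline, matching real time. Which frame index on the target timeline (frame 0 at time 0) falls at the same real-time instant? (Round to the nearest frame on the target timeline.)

frame 18331

Source frame index: (0×3600 + 12×60 + 44) × 30 + 17 = 22937.
Real time: 22937 / (30) = 22937/30 s.
Target frame: (22937/30) × (24000/1001) = 18349600/1001 ≈ 18331.269 → 18331.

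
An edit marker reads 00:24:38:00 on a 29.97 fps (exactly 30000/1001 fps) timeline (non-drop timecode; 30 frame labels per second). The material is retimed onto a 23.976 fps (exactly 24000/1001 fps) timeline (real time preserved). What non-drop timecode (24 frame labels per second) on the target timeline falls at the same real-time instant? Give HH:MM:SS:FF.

Source frame index: (0×3600 + 24×60 + 38) × 30 + 0 = 44340.
Real time: 44340 / (30000/1001) = 739739/500 s.
Target frame: (739739/500) × (24000/1001) = 35472.
At 24 labels/s: frame 35472 → 00:24:38:00.

00:24:38:00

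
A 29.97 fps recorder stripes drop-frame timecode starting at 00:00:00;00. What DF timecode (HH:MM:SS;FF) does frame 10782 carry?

00:05:59;22

Ten DF minutes hold 17982 frames, so frame 10782 lies in block 0 (frames 0–17981) with 10782 frames into that block.
The block's first minute is 1800 frames and the rest 1798 each; 10782 frames reaches minute 5, so 0 × 18 + 5 × 2 = 10 labels have been skipped so far.
Adding those back, label number 10782 + 10 = 10792 at 30 labels/s is 359 s + 22 f = 0 h 5 min 59 s frame 22, i.e. 00:05:59;22.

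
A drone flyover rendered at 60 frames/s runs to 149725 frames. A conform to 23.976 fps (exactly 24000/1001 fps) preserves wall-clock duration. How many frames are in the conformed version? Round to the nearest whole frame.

Frames at target rate = 149725 × (24000/1001) / (60) = 59890000/1001 ≈ 59830.170.
Nearest whole frame: 59830.

59830 frames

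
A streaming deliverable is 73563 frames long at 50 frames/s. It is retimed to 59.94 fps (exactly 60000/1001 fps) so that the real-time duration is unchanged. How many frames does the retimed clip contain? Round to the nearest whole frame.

88187 frames

Frames at target rate = 73563 × (60000/1001) / (50) = 12610800/143 ≈ 88187.413.
Nearest whole frame: 88187.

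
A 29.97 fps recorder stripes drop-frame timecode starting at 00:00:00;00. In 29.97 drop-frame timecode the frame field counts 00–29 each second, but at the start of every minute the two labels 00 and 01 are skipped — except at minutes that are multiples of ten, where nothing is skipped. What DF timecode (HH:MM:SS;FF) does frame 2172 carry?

Each 10-minute DF block holds 10 × 60 × 30 − 9 × 2 = 17982 frames. 2172 ÷ 17982 → 0 full blocks, remainder 2172.
Within the partial block the first minute is 1800 frames and each further minute 1798, so 1 further minute boundary passed. Total skipped labels = 18 × 0 + 2 × 1 = 2.
Non-drop label index = 2172 + 2 = 2174; at 30 labels/s that is 00:01:12:14, i.e. DF 00:01:12;14.

00:01:12;14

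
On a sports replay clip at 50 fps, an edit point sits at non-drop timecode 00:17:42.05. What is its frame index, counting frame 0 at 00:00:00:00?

Total seconds to the label: (0 × 3600 + 17 × 60 + 42) = 1062.
Frame index = 1062 × 50 + 5 = 53105.

frame 53105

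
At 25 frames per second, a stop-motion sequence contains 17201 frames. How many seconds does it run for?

Running time = 17201 / (25) = 688.04 s.

688.04 seconds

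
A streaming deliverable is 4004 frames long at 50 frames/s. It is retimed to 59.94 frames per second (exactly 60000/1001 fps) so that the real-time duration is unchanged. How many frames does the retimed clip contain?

Target frames = source frames × (target rate / source rate) = 4004 × (60000/1001)/(50) = 4004 × 1200/1001 = 4800.

4800 frames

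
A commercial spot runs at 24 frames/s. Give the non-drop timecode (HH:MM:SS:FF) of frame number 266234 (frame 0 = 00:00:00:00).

03:04:53:02

266234 ÷ 24 = 11093 full seconds, remainder 2 frames.
11093 s = 3 h 4 min 53 s.
Timecode: 03:04:53:02.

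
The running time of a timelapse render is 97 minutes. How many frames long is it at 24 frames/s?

139680 frames

97 min = 5820 s.
Frames = 5820 × 24 = 139680.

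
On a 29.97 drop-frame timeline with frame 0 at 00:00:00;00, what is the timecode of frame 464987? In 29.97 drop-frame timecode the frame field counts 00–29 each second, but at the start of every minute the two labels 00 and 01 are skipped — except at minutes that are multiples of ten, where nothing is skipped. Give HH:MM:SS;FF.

04:18:35;03

Ten DF minutes hold 17982 frames, so frame 464987 lies in block 25 (frames 449550–467531) with 15437 frames into that block.
The block's first minute is 1800 frames and the rest 1798 each; 15437 frames reaches minute 8, so 25 × 18 + 8 × 2 = 466 labels have been skipped so far.
Adding those back, label number 464987 + 466 = 465453 at 30 labels/s is 15515 s + 3 f = 4 h 18 min 35 s frame 3, i.e. 04:18:35;03.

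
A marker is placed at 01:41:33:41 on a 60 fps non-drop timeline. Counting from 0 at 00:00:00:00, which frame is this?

365621

Total seconds to the label: (1 × 3600 + 41 × 60 + 33) = 6093.
Frame index = 6093 × 60 + 41 = 365621.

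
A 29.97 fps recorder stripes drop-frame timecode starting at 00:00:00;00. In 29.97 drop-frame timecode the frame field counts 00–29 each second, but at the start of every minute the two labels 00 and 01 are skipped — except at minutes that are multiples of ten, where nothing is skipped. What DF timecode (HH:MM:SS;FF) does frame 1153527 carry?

Each 10-minute DF block holds 10 × 60 × 30 − 9 × 2 = 17982 frames. 1153527 ÷ 17982 → 64 full blocks, remainder 2679.
Within the partial block the first minute is 1800 frames and each further minute 1798, so 1 further minute boundary passed. Total skipped labels = 18 × 64 + 2 × 1 = 1154.
Non-drop label index = 1153527 + 1154 = 1154681; at 30 labels/s that is 10:41:29:11, i.e. DF 10:41:29;11.

10:41:29;11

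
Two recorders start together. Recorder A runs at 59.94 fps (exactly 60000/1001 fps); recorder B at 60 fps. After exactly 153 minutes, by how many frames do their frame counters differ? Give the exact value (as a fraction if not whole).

153 min = 9180 s.
A emits 60000/1001 × 9180 = 550800000/1001 frames; B emits 60 × 9180 = 550800.
Difference = 550800/1001 frames (≈ 550.2498); B is ahead of A.

550800/1001 frames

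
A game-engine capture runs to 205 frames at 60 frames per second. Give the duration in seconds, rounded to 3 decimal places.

Running time = 205 × 1/60 = 41/12 s ≈ 3.417 s.

3.417 seconds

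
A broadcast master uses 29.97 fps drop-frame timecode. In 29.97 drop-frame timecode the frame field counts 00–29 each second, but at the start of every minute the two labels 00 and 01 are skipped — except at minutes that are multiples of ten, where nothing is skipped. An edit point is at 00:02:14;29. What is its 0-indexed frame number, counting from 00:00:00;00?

As if non-drop at 30 labels/s: (0 × 3600 + 2 × 60 + 14) × 30 + 29 = 4049.
Minute boundaries passed: 2; those not divisible by 10: 2 − 0 = 2; dropped labels = 2 × 2 = 4.
Actual frame index = 4049 − 4 = 4045.

4045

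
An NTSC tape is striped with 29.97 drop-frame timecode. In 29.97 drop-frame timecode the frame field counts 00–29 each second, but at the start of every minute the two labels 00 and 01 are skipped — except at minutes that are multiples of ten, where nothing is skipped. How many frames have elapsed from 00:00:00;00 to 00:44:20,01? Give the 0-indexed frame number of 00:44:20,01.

Complete 10-minute blocks: 4, each 17982 frames → 71928.
Remaining 4 whole minutes in the current block: 1800 + 3 × 1798 = 7194 frames.
Within the current minute: 20 × 30 + 1 − 2 = 599 (labels ;00/;01 skipped at this minute). Total = 71928 + 7194 + 599 = 79721.

79721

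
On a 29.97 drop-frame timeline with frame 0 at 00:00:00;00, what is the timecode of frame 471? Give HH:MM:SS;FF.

Ten DF minutes hold 17982 frames, so frame 471 lies in block 0 (frames 0–17981) with 471 frames into that block.
The block's first minute is 1800 frames and the rest 1798 each; 471 frames reaches minute 0, so 0 × 18 + 0 × 2 = 0 labels have been skipped so far.
Adding those back, label number 471 + 0 = 471 at 30 labels/s is 15 s + 21 f = 0 h 0 min 15 s frame 21, i.e. 00:00:15;21.

00:00:15;21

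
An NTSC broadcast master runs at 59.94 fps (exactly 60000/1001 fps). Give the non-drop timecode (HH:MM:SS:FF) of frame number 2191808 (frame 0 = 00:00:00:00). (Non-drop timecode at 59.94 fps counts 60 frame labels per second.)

10:08:50:08

2191808 ÷ 60 = 36530 full seconds, remainder 8 frames.
36530 s = 10 h 8 min 50 s.
Timecode: 10:08:50:08.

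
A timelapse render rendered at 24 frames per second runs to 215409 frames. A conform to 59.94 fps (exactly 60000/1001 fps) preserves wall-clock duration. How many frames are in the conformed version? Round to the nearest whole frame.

537985 frames

Frames at target rate = 215409 × (60000/1001) / (24) = 538522500/1001 ≈ 537984.515.
Nearest whole frame: 537985.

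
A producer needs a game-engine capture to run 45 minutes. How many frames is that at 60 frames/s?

162000 frames

45 min = 2700 s.
Frames = 2700 × 60 = 162000.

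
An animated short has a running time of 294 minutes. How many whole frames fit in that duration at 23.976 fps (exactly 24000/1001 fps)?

294 min = 17640 s.
Frames = 17640 × 24000/1001 = 60480000/143 ≈ 422937.0629.
Complete frames: 422937.

422937 frames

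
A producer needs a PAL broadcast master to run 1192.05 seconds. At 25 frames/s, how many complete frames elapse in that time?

29801 frames

Frames = 1192.05 × 25 = 119205/4 ≈ 29801.2500.
Complete frames: 29801.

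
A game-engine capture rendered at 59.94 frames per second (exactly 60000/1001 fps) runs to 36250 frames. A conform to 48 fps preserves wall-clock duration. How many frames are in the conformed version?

Target frames = source frames × (target rate / source rate) = 36250 × (48)/(60000/1001) = 36250 × 1001/1250 = 29029.

29029 frames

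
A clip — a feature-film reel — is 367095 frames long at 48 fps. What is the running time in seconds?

Running time = 367095 / (48) = 7647.8125 s.

7647.8125 seconds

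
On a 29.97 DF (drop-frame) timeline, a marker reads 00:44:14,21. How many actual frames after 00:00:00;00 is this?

Complete 10-minute blocks: 4, each 17982 frames → 71928.
Remaining 4 whole minutes in the current block: 1800 + 3 × 1798 = 7194 frames.
Within the current minute: 14 × 30 + 21 − 2 = 439 (labels ;00/;01 skipped at this minute). Total = 71928 + 7194 + 439 = 79561.

79561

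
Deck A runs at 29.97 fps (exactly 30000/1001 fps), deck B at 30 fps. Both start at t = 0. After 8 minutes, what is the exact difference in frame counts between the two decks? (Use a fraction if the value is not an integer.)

8 min = 480 s.
A emits 30000/1001 × 480 = 14400000/1001 frames; B emits 30 × 480 = 14400.
Difference = 14400/1001 frames (≈ 14.3856); B is ahead of A.

14400/1001 frames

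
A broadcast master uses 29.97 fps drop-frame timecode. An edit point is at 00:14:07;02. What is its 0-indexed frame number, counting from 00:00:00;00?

Complete 10-minute blocks: 1, each 17982 frames → 17982.
Remaining 4 whole minutes in the current block: 1800 + 3 × 1798 = 7194 frames.
Within the current minute: 7 × 30 + 2 − 2 = 210 (labels ;00/;01 skipped at this minute). Total = 17982 + 7194 + 210 = 25386.

25386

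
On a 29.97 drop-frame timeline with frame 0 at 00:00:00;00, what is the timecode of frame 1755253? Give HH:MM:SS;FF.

Ten DF minutes hold 17982 frames, so frame 1755253 lies in block 97 (frames 1744254–1762235) with 10999 frames into that block.
The block's first minute is 1800 frames and the rest 1798 each; 10999 frames reaches minute 6, so 97 × 18 + 6 × 2 = 1758 labels have been skipped so far.
Adding those back, label number 1755253 + 1758 = 1757011 at 30 labels/s is 58567 s + 1 f = 16 h 16 min 7 s frame 1, i.e. 16:16:07;01.

16:16:07;01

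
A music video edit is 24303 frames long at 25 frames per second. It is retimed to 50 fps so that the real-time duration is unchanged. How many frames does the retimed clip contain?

Frames at target rate = 24303 × (50) / (25) = 48606.

48606 frames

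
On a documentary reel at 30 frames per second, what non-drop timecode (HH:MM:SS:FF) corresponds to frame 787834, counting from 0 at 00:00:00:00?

07:17:41:04

787834 ÷ 30 = 26261 full seconds, remainder 4 frames.
26261 s = 7 h 17 min 41 s.
Timecode: 07:17:41:04.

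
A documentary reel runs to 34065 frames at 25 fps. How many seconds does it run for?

Running time = 34065 / (25) = 1362.6 s.

1362.6 seconds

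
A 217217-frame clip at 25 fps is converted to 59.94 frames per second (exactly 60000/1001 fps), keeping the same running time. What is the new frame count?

Target frames = source frames × (target rate / source rate) = 217217 × (60000/1001)/(25) = 217217 × 2400/1001 = 520800.

520800 frames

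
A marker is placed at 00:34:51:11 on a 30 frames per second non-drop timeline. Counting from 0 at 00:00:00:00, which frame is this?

62741

Total seconds to the label: (0 × 3600 + 34 × 60 + 51) = 2091.
Frame index = 2091 × 30 + 11 = 62741.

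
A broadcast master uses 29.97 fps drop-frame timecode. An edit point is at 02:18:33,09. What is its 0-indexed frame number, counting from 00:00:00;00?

As if non-drop at 30 labels/s: (2 × 3600 + 18 × 60 + 33) × 30 + 9 = 249399.
Minute boundaries passed: 138; those not divisible by 10: 138 − 13 = 125; dropped labels = 2 × 125 = 250.
Actual frame index = 249399 − 250 = 249149.

249149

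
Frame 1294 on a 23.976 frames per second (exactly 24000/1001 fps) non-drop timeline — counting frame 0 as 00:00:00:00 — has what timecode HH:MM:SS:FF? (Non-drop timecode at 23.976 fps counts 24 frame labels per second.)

1294 ÷ 24 = 53 full seconds, remainder 22 frames.
53 s = 0 h 0 min 53 s.
Timecode: 00:00:53:22.

00:00:53:22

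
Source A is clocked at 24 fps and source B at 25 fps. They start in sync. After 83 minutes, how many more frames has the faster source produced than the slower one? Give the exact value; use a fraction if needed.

83 min = 4980 s.
A emits 24 × 4980 = 119520 frames; B emits 25 × 4980 = 124500.
Difference = 4980 frames; B is ahead of A.

4980 frames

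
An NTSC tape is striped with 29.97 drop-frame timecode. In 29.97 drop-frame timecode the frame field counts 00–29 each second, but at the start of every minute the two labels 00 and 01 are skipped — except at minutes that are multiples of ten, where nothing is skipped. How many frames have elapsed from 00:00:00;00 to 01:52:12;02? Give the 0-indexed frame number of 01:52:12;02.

Complete 10-minute blocks: 11, each 17982 frames → 197802.
Remaining 2 whole minutes in the current block: 1800 + 1 × 1798 = 3598 frames.
Within the current minute: 12 × 30 + 2 − 2 = 360 (labels ;00/;01 skipped at this minute). Total = 197802 + 3598 + 360 = 201760.

201760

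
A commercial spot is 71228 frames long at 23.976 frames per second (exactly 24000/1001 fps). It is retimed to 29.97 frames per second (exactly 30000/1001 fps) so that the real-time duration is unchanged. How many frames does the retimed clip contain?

Frames at target rate = 71228 × (30000/1001) / (24000/1001) = 89035.

89035 frames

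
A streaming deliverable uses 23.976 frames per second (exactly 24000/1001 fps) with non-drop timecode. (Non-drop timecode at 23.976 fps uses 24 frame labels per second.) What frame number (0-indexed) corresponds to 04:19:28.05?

frame 373637

Total seconds to the label: (4 × 3600 + 19 × 60 + 28) = 15568.
Frame index = 15568 × 24 + 5 = 373637.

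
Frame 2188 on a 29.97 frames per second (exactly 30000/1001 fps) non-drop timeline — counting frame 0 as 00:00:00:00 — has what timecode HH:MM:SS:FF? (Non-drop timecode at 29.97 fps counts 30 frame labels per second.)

2188 ÷ 30 = 72 full seconds, remainder 28 frames.
72 s = 0 h 1 min 12 s.
Timecode: 00:01:12:28.

00:01:12:28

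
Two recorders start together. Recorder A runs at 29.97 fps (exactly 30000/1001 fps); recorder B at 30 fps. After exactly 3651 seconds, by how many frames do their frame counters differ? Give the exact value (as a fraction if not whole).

A emits 30000/1001 × 3651 = 109530000/1001 frames; B emits 30 × 3651 = 109530.
Difference = 109530/1001 frames (≈ 109.4206); B is ahead of A.

109530/1001 frames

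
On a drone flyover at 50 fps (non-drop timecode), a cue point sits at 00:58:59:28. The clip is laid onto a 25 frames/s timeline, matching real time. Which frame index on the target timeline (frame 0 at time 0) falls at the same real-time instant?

frame 88489

Source frame index: (0×3600 + 58×60 + 59) × 50 + 28 = 176978.
Real time: 176978 / (50) = 88489/25 s.
Target frame: (88489/25) × (25) = 88489.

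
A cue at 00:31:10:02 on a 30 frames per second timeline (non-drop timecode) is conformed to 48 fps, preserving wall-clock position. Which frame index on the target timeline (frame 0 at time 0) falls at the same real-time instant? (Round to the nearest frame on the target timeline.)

frame 89763

Source frame index: (0×3600 + 31×60 + 10) × 30 + 2 = 56102.
Real time: 56102 / (30) = 28051/15 s.
Target frame: (28051/15) × (48) = 448816/5 ≈ 89763.200 → 89763.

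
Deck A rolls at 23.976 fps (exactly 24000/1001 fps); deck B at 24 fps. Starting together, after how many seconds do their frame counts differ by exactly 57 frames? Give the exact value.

The gap grows by |24 − 24000/1001| = 24/1001 frames per second.
Time for a 57-frame gap: 57 ÷ (24/1001) = 2377.375 s.

2377.375 seconds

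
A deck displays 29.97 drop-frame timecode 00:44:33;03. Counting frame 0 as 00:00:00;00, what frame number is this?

80113

As if non-drop at 30 labels/s: (0 × 3600 + 44 × 60 + 33) × 30 + 3 = 80193.
Minute boundaries passed: 44; those not divisible by 10: 44 − 4 = 40; dropped labels = 2 × 40 = 80.
Actual frame index = 80193 − 80 = 80113.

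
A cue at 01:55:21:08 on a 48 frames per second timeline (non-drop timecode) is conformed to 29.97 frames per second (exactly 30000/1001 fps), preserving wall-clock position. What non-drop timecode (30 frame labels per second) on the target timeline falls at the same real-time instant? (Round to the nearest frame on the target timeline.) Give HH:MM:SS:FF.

01:55:14:08

Source frame index: (1×3600 + 55×60 + 21) × 48 + 8 = 332216.
Real time: 332216 / (48) = 41527/6 s.
Target frame: (41527/6) × (30000/1001) = 207635000/1001 ≈ 207427.572 → 207428.
At 30 labels/s: frame 207428 → 01:55:14:08.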